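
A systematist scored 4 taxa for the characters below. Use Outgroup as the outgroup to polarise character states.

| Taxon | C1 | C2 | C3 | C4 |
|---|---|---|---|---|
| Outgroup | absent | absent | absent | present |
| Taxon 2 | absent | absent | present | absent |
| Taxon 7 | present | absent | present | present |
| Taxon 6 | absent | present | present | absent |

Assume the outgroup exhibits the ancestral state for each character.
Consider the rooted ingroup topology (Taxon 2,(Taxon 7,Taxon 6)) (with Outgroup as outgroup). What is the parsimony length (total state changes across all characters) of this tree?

Map each character onto (Taxon 2,(Taxon 7,Taxon 6)) (rooted by Outgroup) and count the minimum state changes it requires (Fitch parsimony):
C1: 1; C2: 1; C3: 1; C4: 2.
Total tree length = 5.

5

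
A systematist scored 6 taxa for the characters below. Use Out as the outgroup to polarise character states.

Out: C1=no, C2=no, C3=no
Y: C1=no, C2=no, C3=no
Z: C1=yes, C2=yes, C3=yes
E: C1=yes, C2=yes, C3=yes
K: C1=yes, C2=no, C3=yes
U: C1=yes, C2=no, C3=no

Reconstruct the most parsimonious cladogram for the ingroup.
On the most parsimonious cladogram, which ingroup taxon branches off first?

Y

The outgroup has state 'no' for every character, so 'yes' is the derived state throughout.
C1 (derived state 'yes') is shared by E, K, U, and Z — a synapomorphy uniting that clade.
C2 (derived state 'yes') is shared by E and Z — a synapomorphy uniting that clade.
C3: derived state 'yes' in E, K, and Z only — synapomorphy for {E, K, Z}.
Most parsimonious ingroup topology: (Y,(((Z,E),K),U)).
Y is sister to the clade containing all other ingroup taxa, so it is the earliest-diverging (most basal) ingroup lineage.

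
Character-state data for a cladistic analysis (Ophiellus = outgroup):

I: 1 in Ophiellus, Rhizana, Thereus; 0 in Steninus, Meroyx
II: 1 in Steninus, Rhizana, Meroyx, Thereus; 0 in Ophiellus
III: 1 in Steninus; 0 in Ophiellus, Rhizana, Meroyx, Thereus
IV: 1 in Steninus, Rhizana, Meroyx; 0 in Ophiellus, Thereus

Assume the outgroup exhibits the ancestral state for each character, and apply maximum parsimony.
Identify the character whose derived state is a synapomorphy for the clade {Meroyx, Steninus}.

I

Character polarity is set by the outgroup: the derived state is whichever differs from the outgroup's state, so for I the derived state is '0', and for the remaining characters it is '1'.
I: derived state '0' in Meroyx and Steninus only — synapomorphy for {Meroyx, Steninus}.
All ingroup taxa share the derived state '1' for II; it defines the ingroup but does not resolve relationships within it.
III (derived state '1') is unique to Steninus (autapomorphy; uninformative for grouping).
IV (derived state '1') is shared by Meroyx, Rhizana, and Steninus — a synapomorphy uniting that clade.
Most parsimonious ingroup topology: (((Steninus,Meroyx),Rhizana),Thereus).
The clade {Meroyx, Steninus} is supported by I: its derived state '0' occurs in exactly those taxa and in no other taxon (including the outgroup).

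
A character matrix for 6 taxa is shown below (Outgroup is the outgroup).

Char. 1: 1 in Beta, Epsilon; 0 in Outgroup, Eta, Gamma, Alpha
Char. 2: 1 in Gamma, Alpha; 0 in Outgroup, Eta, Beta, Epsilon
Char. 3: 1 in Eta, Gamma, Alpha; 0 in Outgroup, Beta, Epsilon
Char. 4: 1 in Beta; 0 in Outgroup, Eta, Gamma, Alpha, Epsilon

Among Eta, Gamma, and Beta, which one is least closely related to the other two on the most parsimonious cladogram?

Beta

The outgroup has state '0' for every character, so '1' is the derived state throughout.
Char. 1: derived state '1' in Beta and Epsilon only — synapomorphy for {Beta, Epsilon}.
Char. 2 (derived state '1') is shared by Alpha and Gamma — a synapomorphy uniting that clade.
Only Alpha, Eta, and Gamma show the derived state '1' for Char. 3, supporting them as a clade.
Char. 4 (derived state '1') is unique to Beta (autapomorphy; uninformative for grouping).
Most parsimonious ingroup topology: ((Eta,(Gamma,Alpha)),(Beta,Epsilon)).
Eta and Gamma share a more recent common ancestor with each other than either does with Beta, so Beta is the least closely related of the three.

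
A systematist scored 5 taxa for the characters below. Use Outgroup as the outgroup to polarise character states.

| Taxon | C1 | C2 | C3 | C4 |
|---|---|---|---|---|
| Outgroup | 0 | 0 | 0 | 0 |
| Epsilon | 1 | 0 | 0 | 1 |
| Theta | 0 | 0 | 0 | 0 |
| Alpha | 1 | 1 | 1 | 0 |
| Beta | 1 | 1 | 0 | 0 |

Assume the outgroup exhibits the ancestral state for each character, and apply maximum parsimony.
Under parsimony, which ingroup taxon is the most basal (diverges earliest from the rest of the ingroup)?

Theta

The outgroup has state '0' for every character, so '1' is the derived state throughout.
C1: derived state '1' in Alpha, Beta, and Epsilon only — synapomorphy for {Alpha, Beta, Epsilon}.
C2 (derived state '1') is shared by Alpha and Beta — a synapomorphy uniting that clade.
C3 (derived state '1') is unique to Alpha (autapomorphy; uninformative for grouping).
C4 (derived state '1') is unique to Epsilon (autapomorphy; uninformative for grouping).
Most parsimonious ingroup topology: ((Epsilon,(Alpha,Beta)),Theta).
Theta is sister to the clade containing all other ingroup taxa, so it is the earliest-diverging (most basal) ingroup lineage.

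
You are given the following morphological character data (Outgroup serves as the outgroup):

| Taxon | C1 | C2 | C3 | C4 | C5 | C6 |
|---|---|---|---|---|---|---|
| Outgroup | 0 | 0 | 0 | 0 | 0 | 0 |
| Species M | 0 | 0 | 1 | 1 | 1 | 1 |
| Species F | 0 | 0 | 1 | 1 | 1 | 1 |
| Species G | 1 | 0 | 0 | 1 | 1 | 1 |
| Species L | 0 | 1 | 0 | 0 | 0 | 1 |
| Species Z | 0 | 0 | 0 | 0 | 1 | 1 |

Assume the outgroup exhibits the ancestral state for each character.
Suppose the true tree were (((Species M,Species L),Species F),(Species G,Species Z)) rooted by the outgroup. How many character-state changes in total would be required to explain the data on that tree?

10

Map each character onto (((Species M,Species L),Species F),(Species G,Species Z)) (rooted by Outgroup) and count the minimum state changes it requires (Fitch parsimony):
C1: 1; C2: 1; C3: 2; C4: 3; C5: 2; C6: 1.
Total tree length = 10.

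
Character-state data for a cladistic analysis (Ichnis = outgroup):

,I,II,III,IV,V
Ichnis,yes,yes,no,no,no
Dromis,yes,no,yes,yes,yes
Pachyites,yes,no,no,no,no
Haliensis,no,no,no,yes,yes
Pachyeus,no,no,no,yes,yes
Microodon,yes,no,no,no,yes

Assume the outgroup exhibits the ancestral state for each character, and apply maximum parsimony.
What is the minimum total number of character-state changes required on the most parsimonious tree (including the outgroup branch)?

5

Character polarity is set by the outgroup: the derived state is whichever differs from the outgroup's state, so for I, II the derived state is 'no', and for the remaining characters it is 'yes'.
Only Haliensis and Pachyeus show the derived state 'no' for I, supporting them as a clade.
All ingroup taxa share the derived state 'no' for II; it defines the ingroup but does not resolve relationships within it.
III (derived state 'yes') is unique to Dromis (autapomorphy; uninformative for grouping).
IV: derived state 'yes' in Dromis, Haliensis, and Pachyeus only — synapomorphy for {Dromis, Haliensis, Pachyeus}.
V (derived state 'yes') is shared by Dromis, Haliensis, Microodon, and Pachyeus — a synapomorphy uniting that clade.
Most parsimonious ingroup topology: (((Dromis,(Haliensis,Pachyeus)),Microodon),Pachyites).
Changes per character on this tree: I: 1; II: 1; III: 1; IV: 1; V: 1.
Total = 5.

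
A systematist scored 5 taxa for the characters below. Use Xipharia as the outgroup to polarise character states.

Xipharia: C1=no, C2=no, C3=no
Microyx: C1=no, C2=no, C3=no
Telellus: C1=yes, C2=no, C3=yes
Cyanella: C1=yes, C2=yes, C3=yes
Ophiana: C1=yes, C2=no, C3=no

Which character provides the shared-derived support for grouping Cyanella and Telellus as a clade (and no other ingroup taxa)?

The outgroup has state 'no' for every character, so 'yes' is the derived state throughout.
C1 (derived state 'yes') is shared by Cyanella, Ophiana, and Telellus — a synapomorphy uniting that clade.
C2 (derived state 'yes') is unique to Cyanella (autapomorphy; uninformative for grouping).
C3 (derived state 'yes') is shared by Cyanella and Telellus — a synapomorphy uniting that clade.
Most parsimonious ingroup topology: (Microyx,((Telellus,Cyanella),Ophiana)).
The clade {Cyanella, Telellus} is supported by C3: its derived state 'yes' occurs in exactly those taxa and in no other taxon (including the outgroup).

C3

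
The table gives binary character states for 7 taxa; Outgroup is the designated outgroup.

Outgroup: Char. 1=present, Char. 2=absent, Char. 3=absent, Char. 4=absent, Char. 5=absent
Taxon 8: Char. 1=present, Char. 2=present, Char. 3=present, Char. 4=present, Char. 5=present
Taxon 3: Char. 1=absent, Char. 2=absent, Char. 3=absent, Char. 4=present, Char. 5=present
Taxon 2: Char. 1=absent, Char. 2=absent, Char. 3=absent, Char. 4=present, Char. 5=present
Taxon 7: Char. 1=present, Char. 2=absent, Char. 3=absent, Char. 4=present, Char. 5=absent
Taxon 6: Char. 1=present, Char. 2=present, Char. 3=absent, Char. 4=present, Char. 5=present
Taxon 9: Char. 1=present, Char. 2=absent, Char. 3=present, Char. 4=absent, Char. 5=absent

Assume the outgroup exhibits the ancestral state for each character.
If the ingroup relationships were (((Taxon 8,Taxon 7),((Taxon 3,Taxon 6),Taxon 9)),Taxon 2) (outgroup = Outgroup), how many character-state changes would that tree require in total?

11

Map each character onto (((Taxon 8,Taxon 7),((Taxon 3,Taxon 6),Taxon 9)),Taxon 2) (rooted by Outgroup) and count the minimum state changes it requires (Fitch parsimony):
Char. 1: 2; Char. 2: 2; Char. 3: 2; Char. 4: 2; Char. 5: 3.
Total tree length = 11.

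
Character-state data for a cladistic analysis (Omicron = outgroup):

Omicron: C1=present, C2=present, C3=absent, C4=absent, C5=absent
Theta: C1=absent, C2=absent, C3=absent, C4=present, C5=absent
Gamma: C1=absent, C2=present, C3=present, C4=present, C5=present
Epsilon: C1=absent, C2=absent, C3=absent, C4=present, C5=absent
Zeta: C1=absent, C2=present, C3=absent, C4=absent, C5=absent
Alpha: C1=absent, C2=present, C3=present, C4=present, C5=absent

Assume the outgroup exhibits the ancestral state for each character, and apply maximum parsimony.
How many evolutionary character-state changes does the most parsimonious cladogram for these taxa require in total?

5

Character polarity is set by the outgroup: the derived state is whichever differs from the outgroup's state, so for C1, C2 the derived state is 'absent', and for the remaining characters it is 'present'.
All ingroup taxa share the derived state 'absent' for C1; it defines the ingroup but does not resolve relationships within it.
Only Epsilon and Theta show the derived state 'absent' for C2, supporting them as a clade.
Only Alpha and Gamma show the derived state 'present' for C3, supporting them as a clade.
C4 (derived state 'present') is shared by Alpha, Epsilon, Gamma, and Theta — a synapomorphy uniting that clade.
C5 (derived state 'present') is unique to Gamma (autapomorphy; uninformative for grouping).
Most parsimonious ingroup topology: (((Theta,Epsilon),(Gamma,Alpha)),Zeta).
Changes per character on this tree: C1: 1; C2: 1; C3: 1; C4: 1; C5: 1.
Total = 5.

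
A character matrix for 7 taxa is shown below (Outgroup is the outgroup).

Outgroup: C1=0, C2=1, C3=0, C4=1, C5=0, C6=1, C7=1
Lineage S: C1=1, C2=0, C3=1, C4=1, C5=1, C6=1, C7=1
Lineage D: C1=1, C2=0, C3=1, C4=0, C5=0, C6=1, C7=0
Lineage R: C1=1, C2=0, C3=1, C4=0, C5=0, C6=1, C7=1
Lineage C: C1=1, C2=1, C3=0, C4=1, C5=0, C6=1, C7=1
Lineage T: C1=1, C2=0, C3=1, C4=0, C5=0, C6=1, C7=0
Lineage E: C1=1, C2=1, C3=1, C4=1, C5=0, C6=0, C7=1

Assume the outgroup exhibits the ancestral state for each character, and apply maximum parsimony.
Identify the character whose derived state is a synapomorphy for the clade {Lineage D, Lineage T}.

Character polarity is set by the outgroup: the derived state is whichever differs from the outgroup's state, so for C2, C4, C6, C7 the derived state is '0', and for the remaining characters it is '1'.
All ingroup taxa share the derived state '1' for C1; it defines the ingroup but does not resolve relationships within it.
C2 (derived state '0') is shared by Lineage D, Lineage R, Lineage S, and Lineage T — a synapomorphy uniting that clade.
C3: derived state '1' in Lineage D, Lineage E, Lineage R, Lineage S, and Lineage T only — synapomorphy for {Lineage D, Lineage E, Lineage R, Lineage S, Lineage T}.
C4: derived state '0' in Lineage D, Lineage R, and Lineage T only — synapomorphy for {Lineage D, Lineage R, Lineage T}.
C5 (derived state '1') is unique to Lineage S (autapomorphy; uninformative for grouping).
C6 (derived state '0') is unique to Lineage E (autapomorphy; uninformative for grouping).
Only Lineage D and Lineage T show the derived state '0' for C7, supporting them as a clade.
Most parsimonious ingroup topology: (((Lineage S,((Lineage D,Lineage T),Lineage R)),Lineage E),Lineage C).
The clade {Lineage D, Lineage T} is supported by C7: its derived state '0' occurs in exactly those taxa and in no other taxon (including the outgroup).

C7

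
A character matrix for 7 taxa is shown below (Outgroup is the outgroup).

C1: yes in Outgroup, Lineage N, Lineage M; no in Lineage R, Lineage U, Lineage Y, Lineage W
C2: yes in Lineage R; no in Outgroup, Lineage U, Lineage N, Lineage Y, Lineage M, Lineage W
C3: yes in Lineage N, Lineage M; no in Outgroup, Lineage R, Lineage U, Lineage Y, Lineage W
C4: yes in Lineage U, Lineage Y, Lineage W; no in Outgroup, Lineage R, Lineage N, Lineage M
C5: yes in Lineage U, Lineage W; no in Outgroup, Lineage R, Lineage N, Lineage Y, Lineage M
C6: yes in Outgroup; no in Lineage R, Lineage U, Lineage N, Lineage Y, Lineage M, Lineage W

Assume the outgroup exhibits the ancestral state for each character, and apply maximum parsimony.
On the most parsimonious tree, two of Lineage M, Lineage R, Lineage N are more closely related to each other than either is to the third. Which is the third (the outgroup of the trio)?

Character polarity is set by the outgroup: the derived state is whichever differs from the outgroup's state, so for C1, C6 the derived state is 'no', and for the remaining characters it is 'yes'.
Only Lineage R, Lineage U, Lineage W, and Lineage Y show the derived state 'no' for C1, supporting them as a clade.
C2: derived state 'yes' in Lineage R only — an autapomorphy, so it tells us nothing about relationships among taxa.
C3: derived state 'yes' in Lineage M and Lineage N only — synapomorphy for {Lineage M, Lineage N}.
Only Lineage U, Lineage W, and Lineage Y show the derived state 'yes' for C4, supporting them as a clade.
Only Lineage U and Lineage W show the derived state 'yes' for C5, supporting them as a clade.
C6 (derived state 'no') is shared by all ingroup taxa — unites the whole ingroup.
Most parsimonious ingroup topology: ((Lineage R,((Lineage U,Lineage W),Lineage Y)),(Lineage N,Lineage M)).
Lineage N and Lineage M share a more recent common ancestor with each other than either does with Lineage R, so Lineage R is the least closely related of the three.

Lineage R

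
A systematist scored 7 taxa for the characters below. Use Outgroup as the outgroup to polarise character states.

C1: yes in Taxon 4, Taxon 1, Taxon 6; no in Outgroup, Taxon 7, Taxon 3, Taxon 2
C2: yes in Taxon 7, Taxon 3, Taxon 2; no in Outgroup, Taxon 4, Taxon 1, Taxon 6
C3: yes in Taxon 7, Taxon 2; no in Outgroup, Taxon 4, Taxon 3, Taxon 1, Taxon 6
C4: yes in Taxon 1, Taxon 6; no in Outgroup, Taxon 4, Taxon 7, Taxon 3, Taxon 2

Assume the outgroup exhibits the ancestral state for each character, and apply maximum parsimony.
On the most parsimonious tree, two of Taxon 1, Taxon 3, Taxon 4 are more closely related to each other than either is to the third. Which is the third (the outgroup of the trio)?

The outgroup has state 'no' for every character, so 'yes' is the derived state throughout.
C1 (derived state 'yes') is shared by Taxon 1, Taxon 4, and Taxon 6 — a synapomorphy uniting that clade.
C2: derived state 'yes' in Taxon 2, Taxon 3, and Taxon 7 only — synapomorphy for {Taxon 2, Taxon 3, Taxon 7}.
C3: derived state 'yes' in Taxon 2 and Taxon 7 only — synapomorphy for {Taxon 2, Taxon 7}.
C4: derived state 'yes' in Taxon 1 and Taxon 6 only — synapomorphy for {Taxon 1, Taxon 6}.
Most parsimonious ingroup topology: ((Taxon 4,(Taxon 1,Taxon 6)),((Taxon 7,Taxon 2),Taxon 3)).
Taxon 4 and Taxon 1 share a more recent common ancestor with each other than either does with Taxon 3, so Taxon 3 is the least closely related of the three.

Taxon 3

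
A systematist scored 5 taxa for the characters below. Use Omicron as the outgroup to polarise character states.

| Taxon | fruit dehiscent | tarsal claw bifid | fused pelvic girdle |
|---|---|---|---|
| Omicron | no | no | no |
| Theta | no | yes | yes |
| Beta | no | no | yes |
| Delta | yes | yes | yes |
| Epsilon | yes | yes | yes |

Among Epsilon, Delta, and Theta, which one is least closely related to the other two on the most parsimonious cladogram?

The outgroup has state 'no' for every character, so 'yes' is the derived state throughout.
fruit dehiscent: derived state 'yes' in Delta and Epsilon only — synapomorphy for {Delta, Epsilon}.
tarsal claw bifid: derived state 'yes' in Delta, Epsilon, and Theta only — synapomorphy for {Delta, Epsilon, Theta}.
fused pelvic girdle (derived state 'yes') is shared by all ingroup taxa — unites the whole ingroup.
Most parsimonious ingroup topology: ((Theta,(Delta,Epsilon)),Beta).
Delta and Epsilon share a more recent common ancestor with each other than either does with Theta, so Theta is the least closely related of the three.

Theta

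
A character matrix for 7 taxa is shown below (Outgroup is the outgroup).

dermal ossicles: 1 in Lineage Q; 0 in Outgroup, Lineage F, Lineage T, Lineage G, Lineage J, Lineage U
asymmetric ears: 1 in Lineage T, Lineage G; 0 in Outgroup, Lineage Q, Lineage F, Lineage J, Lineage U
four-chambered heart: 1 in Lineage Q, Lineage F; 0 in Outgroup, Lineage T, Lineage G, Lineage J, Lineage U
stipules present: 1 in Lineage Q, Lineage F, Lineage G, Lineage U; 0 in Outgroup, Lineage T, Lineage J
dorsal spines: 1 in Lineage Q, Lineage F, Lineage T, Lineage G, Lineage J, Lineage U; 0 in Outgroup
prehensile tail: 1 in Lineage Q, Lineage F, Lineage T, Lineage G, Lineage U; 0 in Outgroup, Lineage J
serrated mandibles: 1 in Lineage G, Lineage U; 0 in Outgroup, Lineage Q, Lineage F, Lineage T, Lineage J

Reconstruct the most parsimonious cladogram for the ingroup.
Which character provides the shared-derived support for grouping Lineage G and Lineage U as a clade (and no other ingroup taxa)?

serrated mandibles

The outgroup has state '0' for every character, so '1' is the derived state throughout.
dermal ossicles (derived state '1') is unique to Lineage Q (autapomorphy; uninformative for grouping).
asymmetric ears groups Lineage G and Lineage T, which is incompatible with the clades supported by the remaining characters; treating it as convergent (homoplasy) costs fewer steps than any alternative tree.
Only Lineage F and Lineage Q show the derived state '1' for four-chambered heart, supporting them as a clade.
stipules present (derived state '1') is shared by Lineage F, Lineage G, Lineage Q, and Lineage U — a synapomorphy uniting that clade.
dorsal spines (derived state '1') is shared by all ingroup taxa — unites the whole ingroup.
prehensile tail (derived state '1') is shared by Lineage F, Lineage G, Lineage Q, Lineage T, and Lineage U — a synapomorphy uniting that clade.
serrated mandibles: derived state '1' in Lineage G and Lineage U only — synapomorphy for {Lineage G, Lineage U}.
Most parsimonious ingroup topology: ((((Lineage Q,Lineage F),(Lineage G,Lineage U)),Lineage T),Lineage J).
The clade {Lineage G, Lineage U} is supported by serrated mandibles: its derived state '1' occurs in exactly those taxa and in no other taxon (including the outgroup).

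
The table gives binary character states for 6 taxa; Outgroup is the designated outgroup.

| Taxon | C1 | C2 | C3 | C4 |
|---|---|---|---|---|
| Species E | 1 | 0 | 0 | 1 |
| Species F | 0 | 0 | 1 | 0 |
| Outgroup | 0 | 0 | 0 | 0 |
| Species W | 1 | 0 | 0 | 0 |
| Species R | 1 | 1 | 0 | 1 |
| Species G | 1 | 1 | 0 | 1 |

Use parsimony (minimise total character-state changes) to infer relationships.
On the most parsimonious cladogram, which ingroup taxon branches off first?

The outgroup has state '0' for every character, so '1' is the derived state throughout.
C1: derived state '1' in Species E, Species G, Species R, and Species W only — synapomorphy for {Species E, Species G, Species R, Species W}.
Only Species G and Species R show the derived state '1' for C2, supporting them as a clade.
C3: derived state '1' in Species F only — an autapomorphy, so it tells us nothing about relationships among taxa.
Only Species E, Species G, and Species R show the derived state '1' for C4, supporting them as a clade.
Most parsimonious ingroup topology: ((Species W,((Species G,Species R),Species E)),Species F).
Species F is sister to the clade containing all other ingroup taxa, so it is the earliest-diverging (most basal) ingroup lineage.

Species F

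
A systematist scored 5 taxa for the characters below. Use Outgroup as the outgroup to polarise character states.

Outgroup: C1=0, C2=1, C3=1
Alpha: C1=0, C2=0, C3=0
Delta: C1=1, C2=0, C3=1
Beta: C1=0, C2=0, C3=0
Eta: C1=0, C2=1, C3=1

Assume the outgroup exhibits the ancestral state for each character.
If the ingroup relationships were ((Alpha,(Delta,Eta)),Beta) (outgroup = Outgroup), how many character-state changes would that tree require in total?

Map each character onto ((Alpha,(Delta,Eta)),Beta) (rooted by Outgroup) and count the minimum state changes it requires (Fitch parsimony):
C1: 1; C2: 2; C3: 2.
Total tree length = 5.

5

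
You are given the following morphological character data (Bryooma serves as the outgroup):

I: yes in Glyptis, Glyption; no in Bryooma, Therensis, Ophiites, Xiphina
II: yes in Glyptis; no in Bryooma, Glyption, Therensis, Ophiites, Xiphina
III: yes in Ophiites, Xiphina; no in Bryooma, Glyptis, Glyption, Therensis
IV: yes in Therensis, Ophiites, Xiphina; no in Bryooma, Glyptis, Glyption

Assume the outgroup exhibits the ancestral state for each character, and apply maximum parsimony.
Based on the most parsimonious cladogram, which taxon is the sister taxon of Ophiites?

The outgroup has state 'no' for every character, so 'yes' is the derived state throughout.
I: derived state 'yes' in Glyption and Glyptis only — synapomorphy for {Glyption, Glyptis}.
II: derived state 'yes' in Glyptis only — an autapomorphy, so it tells us nothing about relationships among taxa.
III: derived state 'yes' in Ophiites and Xiphina only — synapomorphy for {Ophiites, Xiphina}.
IV: derived state 'yes' in Ophiites, Therensis, and Xiphina only — synapomorphy for {Ophiites, Therensis, Xiphina}.
Most parsimonious ingroup topology: ((Glyptis,Glyption),(Therensis,(Ophiites,Xiphina))).
Ophiites and Xiphina form a cherry on this tree, so they are sister taxa.

Xiphina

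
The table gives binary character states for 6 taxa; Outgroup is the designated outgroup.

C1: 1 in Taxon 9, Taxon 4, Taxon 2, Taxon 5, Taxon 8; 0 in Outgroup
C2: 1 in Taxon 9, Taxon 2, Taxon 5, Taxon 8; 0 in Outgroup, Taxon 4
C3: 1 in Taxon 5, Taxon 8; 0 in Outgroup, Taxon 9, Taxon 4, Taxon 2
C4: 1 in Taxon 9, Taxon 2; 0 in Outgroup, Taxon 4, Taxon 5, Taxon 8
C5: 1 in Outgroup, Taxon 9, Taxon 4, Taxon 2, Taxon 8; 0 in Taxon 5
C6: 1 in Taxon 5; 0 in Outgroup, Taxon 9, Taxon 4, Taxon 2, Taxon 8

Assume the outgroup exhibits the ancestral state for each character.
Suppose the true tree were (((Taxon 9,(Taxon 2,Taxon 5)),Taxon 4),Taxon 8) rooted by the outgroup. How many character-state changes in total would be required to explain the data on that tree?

Map each character onto (((Taxon 9,(Taxon 2,Taxon 5)),Taxon 4),Taxon 8) (rooted by Outgroup) and count the minimum state changes it requires (Fitch parsimony):
C1: 1; C2: 2; C3: 2; C4: 2; C5: 1; C6: 1.
Total tree length = 9.

9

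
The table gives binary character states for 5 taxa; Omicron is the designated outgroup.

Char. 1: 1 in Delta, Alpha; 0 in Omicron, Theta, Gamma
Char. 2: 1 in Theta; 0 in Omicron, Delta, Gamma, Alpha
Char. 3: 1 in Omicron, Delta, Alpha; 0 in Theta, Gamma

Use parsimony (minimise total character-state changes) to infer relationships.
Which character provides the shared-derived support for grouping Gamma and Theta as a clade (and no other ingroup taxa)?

Character polarity is set by the outgroup: the derived state is whichever differs from the outgroup's state, so for Char. 3 the derived state is '0', and for the remaining characters it is '1'.
Char. 1 (derived state '1') is shared by Alpha and Delta — a synapomorphy uniting that clade.
Char. 2 (derived state '1') is unique to Theta (autapomorphy; uninformative for grouping).
Char. 3 (derived state '0') is shared by Gamma and Theta — a synapomorphy uniting that clade.
Most parsimonious ingroup topology: ((Delta,Alpha),(Theta,Gamma)).
The clade {Gamma, Theta} is supported by Char. 3: its derived state '0' occurs in exactly those taxa and in no other taxon (including the outgroup).

Char. 3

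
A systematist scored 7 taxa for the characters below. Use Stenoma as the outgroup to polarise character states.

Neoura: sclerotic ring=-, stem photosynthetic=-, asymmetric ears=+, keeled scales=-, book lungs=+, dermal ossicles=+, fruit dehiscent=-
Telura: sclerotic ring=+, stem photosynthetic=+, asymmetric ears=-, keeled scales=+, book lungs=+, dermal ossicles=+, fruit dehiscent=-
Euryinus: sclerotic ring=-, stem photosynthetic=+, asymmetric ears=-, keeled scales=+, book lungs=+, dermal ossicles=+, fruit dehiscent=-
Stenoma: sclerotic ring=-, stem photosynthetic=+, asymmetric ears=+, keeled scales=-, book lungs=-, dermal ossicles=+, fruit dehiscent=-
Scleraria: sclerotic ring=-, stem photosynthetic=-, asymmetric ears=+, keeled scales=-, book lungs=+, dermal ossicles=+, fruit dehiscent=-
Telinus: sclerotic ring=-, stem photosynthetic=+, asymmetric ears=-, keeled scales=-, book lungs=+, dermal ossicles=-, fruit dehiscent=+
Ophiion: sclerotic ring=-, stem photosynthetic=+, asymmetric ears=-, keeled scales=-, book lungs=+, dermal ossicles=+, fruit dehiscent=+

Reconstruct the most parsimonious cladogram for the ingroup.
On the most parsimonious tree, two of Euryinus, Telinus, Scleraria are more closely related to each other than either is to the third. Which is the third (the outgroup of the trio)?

Character polarity is set by the outgroup: the derived state is whichever differs from the outgroup's state, so for stem photosynthetic, asymmetric ears, dermal ossicles the derived state is '-', and for the remaining characters it is '+'.
sclerotic ring (derived state '+') is unique to Telura (autapomorphy; uninformative for grouping).
stem photosynthetic: derived state '-' in Neoura and Scleraria only — synapomorphy for {Neoura, Scleraria}.
asymmetric ears: derived state '-' in Euryinus, Ophiion, Telinus, and Telura only — synapomorphy for {Euryinus, Ophiion, Telinus, Telura}.
keeled scales (derived state '+') is shared by Euryinus and Telura — a synapomorphy uniting that clade.
book lungs (derived state '+') is shared by all ingroup taxa — unites the whole ingroup.
dermal ossicles: derived state '-' in Telinus only — an autapomorphy, so it tells us nothing about relationships among taxa.
fruit dehiscent (derived state '+') is shared by Ophiion and Telinus — a synapomorphy uniting that clade.
Most parsimonious ingroup topology: ((Neoura,Scleraria),((Telura,Euryinus),(Ophiion,Telinus))).
Telinus and Euryinus share a more recent common ancestor with each other than either does with Scleraria, so Scleraria is the least closely related of the three.

Scleraria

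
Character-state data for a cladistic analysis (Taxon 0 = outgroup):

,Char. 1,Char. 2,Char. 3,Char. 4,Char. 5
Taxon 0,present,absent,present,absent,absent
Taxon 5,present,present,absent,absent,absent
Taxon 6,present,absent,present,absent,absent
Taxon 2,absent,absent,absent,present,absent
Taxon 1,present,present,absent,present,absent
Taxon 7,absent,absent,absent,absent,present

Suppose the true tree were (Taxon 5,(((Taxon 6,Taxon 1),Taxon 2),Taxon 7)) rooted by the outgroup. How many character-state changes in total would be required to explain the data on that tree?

9

Map each character onto (Taxon 5,(((Taxon 6,Taxon 1),Taxon 2),Taxon 7)) (rooted by Taxon 0) and count the minimum state changes it requires (Fitch parsimony):
Char. 1: 2; Char. 2: 2; Char. 3: 2; Char. 4: 2; Char. 5: 1.
Total tree length = 9.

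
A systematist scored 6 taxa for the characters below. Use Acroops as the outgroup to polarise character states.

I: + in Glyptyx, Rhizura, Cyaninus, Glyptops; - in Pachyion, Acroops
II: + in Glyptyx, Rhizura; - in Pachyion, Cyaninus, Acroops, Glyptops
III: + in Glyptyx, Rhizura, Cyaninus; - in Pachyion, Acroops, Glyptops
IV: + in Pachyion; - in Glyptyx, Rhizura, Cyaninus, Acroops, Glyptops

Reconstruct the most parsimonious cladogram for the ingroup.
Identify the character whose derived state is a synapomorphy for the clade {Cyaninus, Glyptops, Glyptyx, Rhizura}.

I

The outgroup has state '-' for every character, so '+' is the derived state throughout.
Only Cyaninus, Glyptops, Glyptyx, and Rhizura show the derived state '+' for I, supporting them as a clade.
II (derived state '+') is shared by Glyptyx and Rhizura — a synapomorphy uniting that clade.
Only Cyaninus, Glyptyx, and Rhizura show the derived state '+' for III, supporting them as a clade.
IV: derived state '+' in Pachyion only — an autapomorphy, so it tells us nothing about relationships among taxa.
Most parsimonious ingroup topology: ((((Glyptyx,Rhizura),Cyaninus),Glyptops),Pachyion).
The clade {Cyaninus, Glyptops, Glyptyx, Rhizura} is supported by I: its derived state '+' occurs in exactly those taxa and in no other taxon (including the outgroup).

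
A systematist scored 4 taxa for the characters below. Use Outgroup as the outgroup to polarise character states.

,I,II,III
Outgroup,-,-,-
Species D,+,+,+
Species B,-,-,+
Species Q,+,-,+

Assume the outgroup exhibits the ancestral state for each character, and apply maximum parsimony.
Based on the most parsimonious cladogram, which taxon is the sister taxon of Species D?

Species Q

The outgroup has state '-' for every character, so '+' is the derived state throughout.
Only Species D and Species Q show the derived state '+' for I, supporting them as a clade.
II: derived state '+' in Species D only — an autapomorphy, so it tells us nothing about relationships among taxa.
All ingroup taxa share the derived state '+' for III; it defines the ingroup but does not resolve relationships within it.
Most parsimonious ingroup topology: ((Species D,Species Q),Species B).
Species D and Species Q form a cherry on this tree, so they are sister taxa.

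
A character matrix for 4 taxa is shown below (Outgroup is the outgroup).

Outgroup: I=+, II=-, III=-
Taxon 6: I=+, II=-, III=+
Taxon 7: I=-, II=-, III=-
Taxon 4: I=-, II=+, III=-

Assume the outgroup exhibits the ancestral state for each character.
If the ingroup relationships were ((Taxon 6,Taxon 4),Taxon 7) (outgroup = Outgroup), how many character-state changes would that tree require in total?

4

Map each character onto ((Taxon 6,Taxon 4),Taxon 7) (rooted by Outgroup) and count the minimum state changes it requires (Fitch parsimony):
I: 2; II: 1; III: 1.
Total tree length = 4.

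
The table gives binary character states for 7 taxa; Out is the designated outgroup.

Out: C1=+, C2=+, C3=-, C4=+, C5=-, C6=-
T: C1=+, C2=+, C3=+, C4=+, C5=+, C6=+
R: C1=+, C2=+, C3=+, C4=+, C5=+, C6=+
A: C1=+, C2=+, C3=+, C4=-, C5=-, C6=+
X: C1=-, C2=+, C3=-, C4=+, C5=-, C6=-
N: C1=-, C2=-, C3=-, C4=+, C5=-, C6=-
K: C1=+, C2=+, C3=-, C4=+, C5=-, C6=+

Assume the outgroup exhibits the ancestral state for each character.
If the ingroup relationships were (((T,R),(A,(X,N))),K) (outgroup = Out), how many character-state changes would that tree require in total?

Map each character onto (((T,R),(A,(X,N))),K) (rooted by Out) and count the minimum state changes it requires (Fitch parsimony):
C1: 1; C2: 1; C3: 2; C4: 1; C5: 1; C6: 2.
Total tree length = 8.

8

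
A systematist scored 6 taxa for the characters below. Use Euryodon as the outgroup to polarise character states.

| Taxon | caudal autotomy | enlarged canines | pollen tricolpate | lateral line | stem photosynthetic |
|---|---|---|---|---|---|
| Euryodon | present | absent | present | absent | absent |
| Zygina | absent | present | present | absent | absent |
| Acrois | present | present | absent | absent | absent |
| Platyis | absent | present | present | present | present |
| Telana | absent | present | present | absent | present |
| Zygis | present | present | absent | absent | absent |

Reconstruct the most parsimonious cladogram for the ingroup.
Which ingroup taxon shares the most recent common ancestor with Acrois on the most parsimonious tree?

Zygis

Character polarity is set by the outgroup: the derived state is whichever differs from the outgroup's state, so for caudal autotomy, pollen tricolpate the derived state is 'absent', and for the remaining characters it is 'present'.
caudal autotomy (derived state 'absent') is shared by Platyis, Telana, and Zygina — a synapomorphy uniting that clade.
All ingroup taxa share the derived state 'present' for enlarged canines; it defines the ingroup but does not resolve relationships within it.
Only Acrois and Zygis show the derived state 'absent' for pollen tricolpate, supporting them as a clade.
lateral line: derived state 'present' in Platyis only — an autapomorphy, so it tells us nothing about relationships among taxa.
stem photosynthetic (derived state 'present') is shared by Platyis and Telana — a synapomorphy uniting that clade.
Most parsimonious ingroup topology: ((Zygina,(Platyis,Telana)),(Acrois,Zygis)).
Acrois and Zygis form a cherry on this tree, so they are sister taxa.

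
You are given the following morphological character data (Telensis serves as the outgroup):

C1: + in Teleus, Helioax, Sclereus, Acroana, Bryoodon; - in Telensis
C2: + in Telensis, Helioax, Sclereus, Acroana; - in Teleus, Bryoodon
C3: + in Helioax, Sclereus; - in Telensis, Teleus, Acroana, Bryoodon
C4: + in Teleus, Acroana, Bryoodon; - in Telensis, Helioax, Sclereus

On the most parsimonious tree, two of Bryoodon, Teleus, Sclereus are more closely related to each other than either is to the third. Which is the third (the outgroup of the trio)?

Character polarity is set by the outgroup: the derived state is whichever differs from the outgroup's state, so for C2 the derived state is '-', and for the remaining characters it is '+'.
C1 (derived state '+') is shared by all ingroup taxa — unites the whole ingroup.
Only Bryoodon and Teleus show the derived state '-' for C2, supporting them as a clade.
Only Helioax and Sclereus show the derived state '+' for C3, supporting them as a clade.
C4 (derived state '+') is shared by Acroana, Bryoodon, and Teleus — a synapomorphy uniting that clade.
Most parsimonious ingroup topology: (((Teleus,Bryoodon),Acroana),(Helioax,Sclereus)).
Teleus and Bryoodon share a more recent common ancestor with each other than either does with Sclereus, so Sclereus is the least closely related of the three.

Sclereus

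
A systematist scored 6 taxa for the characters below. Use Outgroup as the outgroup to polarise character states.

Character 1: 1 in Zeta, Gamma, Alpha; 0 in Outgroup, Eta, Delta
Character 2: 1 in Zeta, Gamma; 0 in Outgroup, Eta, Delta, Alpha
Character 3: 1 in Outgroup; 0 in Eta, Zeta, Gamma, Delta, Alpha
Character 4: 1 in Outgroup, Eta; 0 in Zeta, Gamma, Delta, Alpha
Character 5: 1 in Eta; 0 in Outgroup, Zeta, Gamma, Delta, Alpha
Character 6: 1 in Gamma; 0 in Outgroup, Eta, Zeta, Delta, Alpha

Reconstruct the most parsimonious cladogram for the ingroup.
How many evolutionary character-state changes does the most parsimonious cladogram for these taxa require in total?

Character polarity is set by the outgroup: the derived state is whichever differs from the outgroup's state, so for Character 3, Character 4 the derived state is '0', and for the remaining characters it is '1'.
Character 1 (derived state '1') is shared by Alpha, Gamma, and Zeta — a synapomorphy uniting that clade.
Character 2 (derived state '1') is shared by Gamma and Zeta — a synapomorphy uniting that clade.
Character 3 (derived state '0') is shared by all ingroup taxa — unites the whole ingroup.
Character 4 (derived state '0') is shared by Alpha, Delta, Gamma, and Zeta — a synapomorphy uniting that clade.
Character 5 (derived state '1') is unique to Eta (autapomorphy; uninformative for grouping).
Character 6: derived state '1' in Gamma only — an autapomorphy, so it tells us nothing about relationships among taxa.
Most parsimonious ingroup topology: (Eta,(((Zeta,Gamma),Alpha),Delta)).
Changes per character on this tree: Character 1: 1; Character 2: 1; Character 3: 1; Character 4: 1; Character 5: 1; Character 6: 1.
Total = 6.

6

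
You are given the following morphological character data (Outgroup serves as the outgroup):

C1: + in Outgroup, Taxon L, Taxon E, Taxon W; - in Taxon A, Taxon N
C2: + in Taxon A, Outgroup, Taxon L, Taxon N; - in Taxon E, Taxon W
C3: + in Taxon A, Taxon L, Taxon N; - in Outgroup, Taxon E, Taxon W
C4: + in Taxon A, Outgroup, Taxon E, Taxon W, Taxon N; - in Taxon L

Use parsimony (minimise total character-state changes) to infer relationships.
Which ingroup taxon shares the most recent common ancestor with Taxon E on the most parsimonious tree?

Character polarity is set by the outgroup: the derived state is whichever differs from the outgroup's state, so for C1, C2, C4 the derived state is '-', and for the remaining characters it is '+'.
C1: derived state '-' in Taxon A and Taxon N only — synapomorphy for {Taxon A, Taxon N}.
C2: derived state '-' in Taxon E and Taxon W only — synapomorphy for {Taxon E, Taxon W}.
C3: derived state '+' in Taxon A, Taxon L, and Taxon N only — synapomorphy for {Taxon A, Taxon L, Taxon N}.
C4: derived state '-' in Taxon L only — an autapomorphy, so it tells us nothing about relationships among taxa.
Most parsimonious ingroup topology: ((Taxon L,(Taxon N,Taxon A)),(Taxon E,Taxon W)).
Taxon E and Taxon W form a cherry on this tree, so they are sister taxa.

Taxon W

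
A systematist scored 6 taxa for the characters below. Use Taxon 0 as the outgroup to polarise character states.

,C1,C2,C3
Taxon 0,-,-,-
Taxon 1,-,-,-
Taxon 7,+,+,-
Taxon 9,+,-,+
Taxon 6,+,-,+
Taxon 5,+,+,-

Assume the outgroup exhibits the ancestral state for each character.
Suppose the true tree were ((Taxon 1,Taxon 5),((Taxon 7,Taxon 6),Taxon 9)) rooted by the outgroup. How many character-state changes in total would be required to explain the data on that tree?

6

Map each character onto ((Taxon 1,Taxon 5),((Taxon 7,Taxon 6),Taxon 9)) (rooted by Taxon 0) and count the minimum state changes it requires (Fitch parsimony):
C1: 2; C2: 2; C3: 2.
Total tree length = 6.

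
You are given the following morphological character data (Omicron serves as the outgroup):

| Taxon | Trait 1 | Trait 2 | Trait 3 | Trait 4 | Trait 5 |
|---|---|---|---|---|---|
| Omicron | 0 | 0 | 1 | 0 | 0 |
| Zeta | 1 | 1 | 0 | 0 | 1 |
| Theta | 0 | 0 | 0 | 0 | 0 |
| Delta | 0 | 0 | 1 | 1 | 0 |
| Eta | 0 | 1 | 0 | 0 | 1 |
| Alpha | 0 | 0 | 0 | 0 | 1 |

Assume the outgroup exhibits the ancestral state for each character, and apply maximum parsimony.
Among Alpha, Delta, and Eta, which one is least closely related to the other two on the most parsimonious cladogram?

Character polarity is set by the outgroup: the derived state is whichever differs from the outgroup's state, so for Trait 3 the derived state is '0', and for the remaining characters it is '1'.
Trait 1 (derived state '1') is unique to Zeta (autapomorphy; uninformative for grouping).
Trait 2 (derived state '1') is shared by Eta and Zeta — a synapomorphy uniting that clade.
Trait 3 (derived state '0') is shared by Alpha, Eta, Theta, and Zeta — a synapomorphy uniting that clade.
Trait 4: derived state '1' in Delta only — an autapomorphy, so it tells us nothing about relationships among taxa.
Only Alpha, Eta, and Zeta show the derived state '1' for Trait 5, supporting them as a clade.
Most parsimonious ingroup topology: ((((Zeta,Eta),Alpha),Theta),Delta).
Alpha and Eta share a more recent common ancestor with each other than either does with Delta, so Delta is the least closely related of the three.

Delta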